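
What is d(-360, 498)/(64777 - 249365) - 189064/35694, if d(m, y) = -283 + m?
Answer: -17437997195/3294342036 ≈ -5.2933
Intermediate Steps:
d(-360, 498)/(64777 - 249365) - 189064/35694 = (-283 - 360)/(64777 - 249365) - 189064/35694 = -643/(-184588) - 189064*1/35694 = -643*(-1/184588) - 94532/17847 = 643/184588 - 94532/17847 = -17437997195/3294342036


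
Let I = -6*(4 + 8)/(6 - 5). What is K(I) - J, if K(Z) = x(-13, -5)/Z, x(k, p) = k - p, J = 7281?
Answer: -65528/9 ≈ -7280.9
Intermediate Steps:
I = -72 (I = -72/1 = -72 ≈ -72.000)
K(Z) = -8/Z (K(Z) = (-13 - 1*(-5))/Z = (-13 + 5)/Z = -8/Z)
K(I) - J = -8/(-72) - 1*7281 = -8*(-1/72) - 7281 = 1/9 - 7281 = -65528/9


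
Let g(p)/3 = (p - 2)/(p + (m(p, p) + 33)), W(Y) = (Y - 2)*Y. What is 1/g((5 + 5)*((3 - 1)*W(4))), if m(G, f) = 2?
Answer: 65/158 ≈ 0.41139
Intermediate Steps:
W(Y) = Y*(-2 + Y) (W(Y) = (-2 + Y)*Y = Y*(-2 + Y))
g(p) = 3*(-2 + p)/(35 + p) (g(p) = 3*((p - 2)/(p + (2 + 33))) = 3*((-2 + p)/(p + 35)) = 3*((-2 + p)/(35 + p)) = 3*(-2 + p)/(35 + p))
1/g((5 + 5)*((3 - 1)*W(4))) = 1/(3*(-2 + (5 + 5)*((3 - 1)*(4*(-2 + 4))))/(35 + (5 + 5)*((3 - 1)*(4*(-2 + 4))))) = 1/(3*(-2 + 10*(2*(4*2)))/(35 + 10*(2*(4*2)))) = 1/(3*(-2 + 10*(2*8))/(35 + 10*(2*8))) = 1/(3*(-2 + 10*16)/(35 + 10*16)) = 1/(3*(-2 + 160)/(35 + 160)) = 1/(3*158/195) = 1/(3*(1/195)*158) = 1/(158/65) = 65/158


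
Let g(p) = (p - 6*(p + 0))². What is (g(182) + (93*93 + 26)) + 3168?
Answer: 839943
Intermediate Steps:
g(p) = 25*p² (g(p) = (p - 6*p)² = (-5*p)² = 25*p²)
(g(182) + (93*93 + 26)) + 3168 = (25*182² + (93*93 + 26)) + 3168 = (25*33124 + (8649 + 26)) + 3168 = (828100 + 8675) + 3168 = 836775 + 3168 = 839943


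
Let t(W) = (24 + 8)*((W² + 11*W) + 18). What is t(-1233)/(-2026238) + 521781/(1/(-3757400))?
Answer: -1986260252757906504/1013119 ≈ -1.9605e+12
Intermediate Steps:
t(W) = 576 + 32*W² + 352*W (t(W) = 32*(18 + W² + 11*W) = 576 + 32*W² + 352*W)
t(-1233)/(-2026238) + 521781/(1/(-3757400)) = (576 + 32*(-1233)² + 352*(-1233))/(-2026238) + 521781/(1/(-3757400)) = (576 + 32*1520289 - 434016)*(-1/2026238) + 521781/(-1/3757400) = (576 + 48649248 - 434016)*(-1/2026238) + 521781*(-3757400) = 48215808*(-1/2026238) - 1960539929400 = -24107904/1013119 - 1960539929400 = -1986260252757906504/1013119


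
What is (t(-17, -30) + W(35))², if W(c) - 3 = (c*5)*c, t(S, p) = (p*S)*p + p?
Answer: 84676804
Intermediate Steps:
t(S, p) = p + S*p² (t(S, p) = (S*p)*p + p = S*p² + p = p + S*p²)
W(c) = 3 + 5*c² (W(c) = 3 + (c*5)*c = 3 + (5*c)*c = 3 + 5*c²)
(t(-17, -30) + W(35))² = (-30*(1 - 17*(-30)) + (3 + 5*35²))² = (-30*(1 + 510) + (3 + 5*1225))² = (-30*511 + (3 + 6125))² = (-15330 + 6128)² = (-9202)² = 84676804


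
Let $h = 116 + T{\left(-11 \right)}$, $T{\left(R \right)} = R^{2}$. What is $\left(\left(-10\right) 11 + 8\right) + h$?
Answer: $135$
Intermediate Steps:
$h = 237$ ($h = 116 + \left(-11\right)^{2} = 116 + 121 = 237$)
$\left(\left(-10\right) 11 + 8\right) + h = \left(\left(-10\right) 11 + 8\right) + 237 = \left(-110 + 8\right) + 237 = -102 + 237 = 135$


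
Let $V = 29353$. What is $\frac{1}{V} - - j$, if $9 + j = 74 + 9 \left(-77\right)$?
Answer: $- \frac{18433683}{29353} \approx -628.0$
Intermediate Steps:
$j = -628$ ($j = -9 + \left(74 + 9 \left(-77\right)\right) = -9 + \left(74 - 693\right) = -9 - 619 = -628$)
$\frac{1}{V} - - j = \frac{1}{29353} - \left(-1\right) \left(-628\right) = \frac{1}{29353} - 628 = - \frac{18433683}{29353}$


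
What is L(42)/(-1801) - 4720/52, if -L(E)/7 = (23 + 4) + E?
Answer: -2118901/23413 ≈ -90.501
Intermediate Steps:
L(E) = -189 - 7*E (L(E) = -7*((23 + 4) + E) = -7*(27 + E) = -189 - 7*E)
L(42)/(-1801) - 4720/52 = (-189 - 7*42)/(-1801) - 4720/52 = (-189 - 294)*(-1/1801) - 4720*1/52 = -483*(-1/1801) - 1180/13 = 483/1801 - 1180/13 = -2118901/23413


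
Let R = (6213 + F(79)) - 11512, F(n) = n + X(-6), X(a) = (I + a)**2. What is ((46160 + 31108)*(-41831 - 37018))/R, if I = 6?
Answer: 169236237/145 ≈ 1.1671e+6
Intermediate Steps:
X(a) = (6 + a)**2
F(n) = n (F(n) = n + (6 - 6)**2 = n + 0**2 = n + 0 = n)
R = -5220 (R = (6213 + 79) - 11512 = 6292 - 11512 = -5220)
((46160 + 31108)*(-41831 - 37018))/R = ((46160 + 31108)*(-41831 - 37018))/(-5220) = (77268*(-78849))*(-1/5220) = -6092504532*(-1/5220) = 169236237/145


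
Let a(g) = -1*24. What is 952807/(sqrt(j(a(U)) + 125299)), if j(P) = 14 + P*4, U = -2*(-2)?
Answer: 952807*sqrt(13913)/41739 ≈ 2692.6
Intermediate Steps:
U = 4
a(g) = -24
j(P) = 14 + 4*P
952807/(sqrt(j(a(U)) + 125299)) = 952807/(sqrt((14 + 4*(-24)) + 125299)) = 952807/(sqrt((14 - 96) + 125299)) = 952807/(sqrt(-82 + 125299)) = 952807/(sqrt(125217)) = 952807/((3*sqrt(13913))) = 952807*(sqrt(13913)/41739) = 952807*sqrt(13913)/41739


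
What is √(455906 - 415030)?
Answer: 2*√10219 ≈ 202.18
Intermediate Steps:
√(455906 - 415030) = √40876 = 2*√10219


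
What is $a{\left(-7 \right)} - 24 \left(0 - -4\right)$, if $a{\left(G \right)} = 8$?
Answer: $-88$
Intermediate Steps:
$a{\left(-7 \right)} - 24 \left(0 - -4\right) = 8 - 24 \left(0 - -4\right) = 8 - 24 \left(0 + 4\right) = 8 - 96 = -88$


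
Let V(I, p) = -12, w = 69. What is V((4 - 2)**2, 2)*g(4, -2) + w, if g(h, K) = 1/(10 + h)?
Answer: 477/7 ≈ 68.143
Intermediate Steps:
V((4 - 2)**2, 2)*g(4, -2) + w = -12/(10 + 4) + 69 = -12/14 + 69 = -12*1/14 + 69 = -6/7 + 69 = 477/7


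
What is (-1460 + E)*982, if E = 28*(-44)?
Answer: -2643544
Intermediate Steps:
E = -1232
(-1460 + E)*982 = (-1460 - 1232)*982 = -2692*982 = -2643544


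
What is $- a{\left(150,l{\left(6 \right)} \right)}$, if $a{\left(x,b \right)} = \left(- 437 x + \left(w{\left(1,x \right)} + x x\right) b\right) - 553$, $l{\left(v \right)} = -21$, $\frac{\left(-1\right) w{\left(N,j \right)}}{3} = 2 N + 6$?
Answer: $538099$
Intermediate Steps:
$w{\left(N,j \right)} = -18 - 6 N$ ($w{\left(N,j \right)} = - 3 \left(2 N + 6\right) = - 3 \left(6 + 2 N\right) = -18 - 6 N$)
$a{\left(x,b \right)} = -553 - 437 x + b \left(-24 + x^{2}\right)$ ($a{\left(x,b \right)} = \left(- 437 x + \left(\left(-18 - 6\right) + x x\right) b\right) - 553 = \left(- 437 x + \left(\left(-18 - 6\right) + x^{2}\right) b\right) - 553 = \left(- 437 x + \left(-24 + x^{2}\right) b\right) - 553 = \left(- 437 x + b \left(-24 + x^{2}\right)\right) - 553 = -553 - 437 x + b \left(-24 + x^{2}\right)$)
$- a{\left(150,l{\left(6 \right)} \right)} = - (-553 - 65550 - -504 - 21 \cdot 150^{2}) = - (-553 - 65550 + 504 - 472500) = \left(-1\right) \left(-538099\right) = 538099$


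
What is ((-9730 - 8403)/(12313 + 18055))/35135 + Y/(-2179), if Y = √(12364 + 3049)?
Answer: -18133/1066979680 - √15413/2179 ≈ -0.056992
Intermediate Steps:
Y = √15413 ≈ 124.15
((-9730 - 8403)/(12313 + 18055))/35135 + Y/(-2179) = ((-9730 - 8403)/(12313 + 18055))/35135 + √15413/(-2179) = -18133/30368*(1/35135) + √15413*(-1/2179) = -18133*1/30368*(1/35135) - √15413/2179 = -18133/30368*1/35135 - √15413/2179 = -18133/1066979680 - √15413/2179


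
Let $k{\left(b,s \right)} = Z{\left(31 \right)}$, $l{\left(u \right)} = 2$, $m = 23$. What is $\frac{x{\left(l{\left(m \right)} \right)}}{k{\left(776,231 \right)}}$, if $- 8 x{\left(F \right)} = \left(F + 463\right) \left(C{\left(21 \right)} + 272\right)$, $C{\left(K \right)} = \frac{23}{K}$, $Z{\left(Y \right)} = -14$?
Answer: $\frac{888925}{784} \approx 1133.8$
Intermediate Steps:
$k{\left(b,s \right)} = -14$
$x{\left(F \right)} = - \frac{2655305}{168} - \frac{5735 F}{168}$ ($x{\left(F \right)} = - \frac{\left(F + 463\right) \left(\frac{23}{21} + 272\right)}{8} = - \frac{\left(463 + F\right) \left(23 \cdot \frac{1}{21} + 272\right)}{8} = - \frac{\left(463 + F\right) \left(\frac{23}{21} + 272\right)}{8} = - \frac{\left(463 + F\right) \frac{5735}{21}}{8} = - \frac{\frac{2655305}{21} + \frac{5735 F}{21}}{8} = - \frac{2655305}{168} - \frac{5735 F}{168}$)
$\frac{x{\left(l{\left(m \right)} \right)}}{k{\left(776,231 \right)}} = \frac{- \frac{2655305}{168} - \frac{5735}{84}}{-14} = \left(- \frac{2655305}{168} - \frac{5735}{84}\right) \left(- \frac{1}{14}\right) = \left(- \frac{888925}{56}\right) \left(- \frac{1}{14}\right) = \frac{888925}{784}$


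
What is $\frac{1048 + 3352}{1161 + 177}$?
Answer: $\frac{2200}{669} \approx 3.2885$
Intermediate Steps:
$\frac{1048 + 3352}{1161 + 177} = \frac{4400}{1338} = 4400 \cdot \frac{1}{1338} = \frac{2200}{669}$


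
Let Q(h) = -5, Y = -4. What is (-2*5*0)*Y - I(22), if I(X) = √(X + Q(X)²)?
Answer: -√47 ≈ -6.8557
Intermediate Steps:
I(X) = √(25 + X) (I(X) = √(X + (-5)²) = √(X + 25) = √(25 + X))
(-2*5*0)*Y - I(22) = (-2*5*0)*(-4) - √(25 + 22) = -10*0*(-4) - √47 = 0*(-4) - √47 = 0 - √47 = -√47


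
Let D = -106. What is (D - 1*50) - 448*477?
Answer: -213852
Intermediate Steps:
(D - 1*50) - 448*477 = (-106 - 1*50) - 448*477 = (-106 - 50) - 213696 = -156 - 213696 = -213852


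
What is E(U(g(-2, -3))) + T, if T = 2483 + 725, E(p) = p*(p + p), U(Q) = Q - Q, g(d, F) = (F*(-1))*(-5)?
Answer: 3208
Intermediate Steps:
g(d, F) = 5*F (g(d, F) = -F*(-5) = 5*F)
U(Q) = 0
E(p) = 2*p² (E(p) = p*(2*p) = 2*p²)
T = 3208
E(U(g(-2, -3))) + T = 2*0² + 3208 = 2*0 + 3208 = 0 + 3208 = 3208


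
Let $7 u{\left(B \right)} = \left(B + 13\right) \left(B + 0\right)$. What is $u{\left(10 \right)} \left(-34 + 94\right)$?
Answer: $\frac{13800}{7} \approx 1971.4$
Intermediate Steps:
$u{\left(B \right)} = \frac{B \left(13 + B\right)}{7}$ ($u{\left(B \right)} = \frac{\left(B + 13\right) \left(B + 0\right)}{7} = \frac{\left(13 + B\right) B}{7} = \frac{B \left(13 + B\right)}{7}$)
$u{\left(10 \right)} \left(-34 + 94\right) = \frac{1}{7} \cdot 10 \left(13 + 10\right) \left(-34 + 94\right) = \frac{1}{7} \cdot 10 \cdot 23 \cdot 60 = \frac{230}{7} \cdot 60 = \frac{13800}{7}$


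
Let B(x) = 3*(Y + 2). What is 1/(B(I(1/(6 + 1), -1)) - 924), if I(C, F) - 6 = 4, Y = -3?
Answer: -1/927 ≈ -0.0010787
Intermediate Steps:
I(C, F) = 10 (I(C, F) = 6 + 4 = 10)
B(x) = -3 (B(x) = 3*(-3 + 2) = 3*(-1) = -3)
1/(B(I(1/(6 + 1), -1)) - 924) = 1/(-3 - 924) = 1/(-927) = -1/927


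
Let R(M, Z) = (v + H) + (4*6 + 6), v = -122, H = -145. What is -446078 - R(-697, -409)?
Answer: -445841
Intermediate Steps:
R(M, Z) = -237 (R(M, Z) = (-122 - 145) + (4*6 + 6) = -267 + (24 + 6) = -267 + 30 = -237)
-446078 - R(-697, -409) = -446078 - 1*(-237) = -446078 + 237 = -445841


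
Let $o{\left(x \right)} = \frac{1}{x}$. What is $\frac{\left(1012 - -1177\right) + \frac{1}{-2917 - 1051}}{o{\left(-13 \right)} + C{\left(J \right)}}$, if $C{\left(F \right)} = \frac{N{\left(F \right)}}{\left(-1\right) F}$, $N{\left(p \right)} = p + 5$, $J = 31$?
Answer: $- \frac{112917363}{63872} \approx -1767.9$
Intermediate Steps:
$N{\left(p \right)} = 5 + p$
$C{\left(F \right)} = - \frac{5 + F}{F}$ ($C{\left(F \right)} = \frac{5 + F}{\left(-1\right) F} = \left(5 + F\right) \left(- \frac{1}{F}\right) = - \frac{5 + F}{F}$)
$\frac{\left(1012 - -1177\right) + \frac{1}{-2917 - 1051}}{o{\left(-13 \right)} + C{\left(J \right)}} = \frac{\left(1012 - -1177\right) + \frac{1}{-2917 - 1051}}{\frac{1}{-13} + \frac{-5 - 31}{31}} = \frac{\left(1012 + 1177\right) + \frac{1}{-3968}}{- \frac{1}{13} + \frac{-5 - 31}{31}} = \frac{2189 - \frac{1}{3968}}{- \frac{1}{13} + \frac{1}{31} \left(-36\right)} = \frac{8685951}{3968 \left(- \frac{1}{13} - \frac{36}{31}\right)} = \frac{8685951}{3968 \left(- \frac{499}{403}\right)} = \frac{8685951}{3968} \left(- \frac{403}{499}\right) = - \frac{112917363}{63872}$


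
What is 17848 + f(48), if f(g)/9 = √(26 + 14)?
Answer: 17848 + 18*√10 ≈ 17905.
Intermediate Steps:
f(g) = 18*√10 (f(g) = 9*√(26 + 14) = 9*√40 = 9*(2*√10) = 18*√10)
17848 + f(48) = 17848 + 18*√10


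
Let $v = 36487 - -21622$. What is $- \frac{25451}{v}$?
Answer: $- \frac{25451}{58109} \approx -0.43799$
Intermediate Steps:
$v = 58109$ ($v = 36487 + 21622 = 58109$)
$- \frac{25451}{v} = - \frac{25451}{58109}$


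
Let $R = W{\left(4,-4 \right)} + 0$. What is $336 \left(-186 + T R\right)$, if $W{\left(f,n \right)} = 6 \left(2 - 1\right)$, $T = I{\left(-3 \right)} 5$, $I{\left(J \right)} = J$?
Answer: $-92736$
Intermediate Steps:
$T = -15$ ($T = \left(-3\right) 5 = -15$)
$W{\left(f,n \right)} = 6$ ($W{\left(f,n \right)} = 6 \cdot 1 = 6$)
$R = 6$ ($R = 6 + 0 = 6$)
$336 \left(-186 + T R\right) = 336 \left(-186 - 90\right) = 336 \left(-276\right) = -92736$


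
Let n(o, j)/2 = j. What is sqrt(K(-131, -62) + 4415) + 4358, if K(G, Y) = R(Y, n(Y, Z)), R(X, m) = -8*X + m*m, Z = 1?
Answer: 4358 + sqrt(4915) ≈ 4428.1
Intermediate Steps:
n(o, j) = 2*j
R(X, m) = m**2 - 8*X (R(X, m) = -8*X + m**2 = m**2 - 8*X)
K(G, Y) = 4 - 8*Y (K(G, Y) = (2*1)**2 - 8*Y = 2**2 - 8*Y = 4 - 8*Y)
sqrt(K(-131, -62) + 4415) + 4358 = sqrt((4 - 8*(-62)) + 4415) + 4358 = sqrt((4 + 496) + 4415) + 4358 = sqrt(500 + 4415) + 4358 = sqrt(4915) + 4358 = 4358 + sqrt(4915)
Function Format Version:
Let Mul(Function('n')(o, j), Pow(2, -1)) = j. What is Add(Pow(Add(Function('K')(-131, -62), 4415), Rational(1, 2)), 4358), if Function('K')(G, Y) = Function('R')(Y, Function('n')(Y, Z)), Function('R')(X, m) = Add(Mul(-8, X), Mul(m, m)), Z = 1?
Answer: Add(4358, Pow(4915, Rational(1, 2))) ≈ 4428.1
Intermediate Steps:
Function('n')(o, j) = Mul(2, j)
Function('R')(X, m) = Add(Pow(m, 2), Mul(-8, X)) (Function('R')(X, m) = Add(Mul(-8, X), Pow(m, 2)) = Add(Pow(m, 2), Mul(-8, X)))
Function('K')(G, Y) = Add(4, Mul(-8, Y)) (Function('K')(G, Y) = Add(Pow(Mul(2, 1), 2), Mul(-8, Y)) = Add(Pow(2, 2), Mul(-8, Y)) = Add(4, Mul(-8, Y)))
Add(Pow(Add(Function('K')(-131, -62), 4415), Rational(1, 2)), 4358) = Add(Pow(Add(Add(4, Mul(-8, -62)), 4415), Rational(1, 2)), 4358) = Add(Pow(Add(Add(4, 496), 4415), Rational(1, 2)), 4358) = Add(Pow(Add(500, 4415), Rational(1, 2)), 4358) = Add(Pow(4915, Rational(1, 2)), 4358) = Add(4358, Pow(4915, Rational(1, 2)))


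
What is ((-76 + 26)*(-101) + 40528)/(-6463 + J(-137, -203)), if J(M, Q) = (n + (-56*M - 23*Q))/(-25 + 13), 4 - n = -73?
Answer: -273468/44987 ≈ -6.0788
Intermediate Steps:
n = 77 (n = 4 - 1*(-73) = 4 + 73 = 77)
J(M, Q) = -77/12 + 14*M/3 + 23*Q/12 (J(M, Q) = (77 + (-56*M - 23*Q))/(-25 + 13) = (77 - 56*M - 23*Q)/(-12) = (77 - 56*M - 23*Q)*(-1/12) = -77/12 + 14*M/3 + 23*Q/12)
((-76 + 26)*(-101) + 40528)/(-6463 + J(-137, -203)) = ((-76 + 26)*(-101) + 40528)/(-6463 + (-77/12 + (14/3)*(-137) + (23/12)*(-203))) = (-50*(-101) + 40528)/(-6463 + (-77/12 - 1918/3 - 4669/12)) = (5050 + 40528)/(-6463 - 6209/6) = 45578/(-44987/6) = 45578*(-6/44987) = -273468/44987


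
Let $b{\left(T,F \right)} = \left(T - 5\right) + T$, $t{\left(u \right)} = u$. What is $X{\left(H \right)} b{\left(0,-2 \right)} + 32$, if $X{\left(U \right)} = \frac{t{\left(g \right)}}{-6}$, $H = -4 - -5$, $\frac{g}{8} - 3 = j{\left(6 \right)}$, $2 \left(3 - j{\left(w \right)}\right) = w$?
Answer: $52$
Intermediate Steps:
$j{\left(w \right)} = 3 - \frac{w}{2}$
$g = 24$ ($g = 24 + 8 \left(3 - 3\right) = 24 + 8 \cdot 0 = 24 + 0 = 24$)
$b{\left(T,F \right)} = -5 + 2 T$ ($b{\left(T,F \right)} = \left(-5 + T\right) + T = -5 + 2 T$)
$H = 1$ ($H = -4 + 5 = 1$)
$X{\left(U \right)} = -4$ ($X{\left(U \right)} = \frac{24}{-6} = 24 \left(- \frac{1}{6}\right) = -4$)
$X{\left(H \right)} b{\left(0,-2 \right)} + 32 = - 4 \left(-5 + 2 \cdot 0\right) + 32 = - 4 \left(-5 + 0\right) + 32 = \left(-4\right) \left(-5\right) + 32 = 20 + 32 = 52$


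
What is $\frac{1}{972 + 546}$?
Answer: $\frac{1}{1518} \approx 0.00065876$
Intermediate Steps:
$\frac{1}{972 + 546} = \frac{1}{1518}$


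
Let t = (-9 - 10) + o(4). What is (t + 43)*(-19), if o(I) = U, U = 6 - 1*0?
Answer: -570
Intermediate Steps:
U = 6 (U = 6 + 0 = 6)
o(I) = 6
t = -13 (t = (-9 - 10) + 6 = -19 + 6 = -13)
(t + 43)*(-19) = (-13 + 43)*(-19) = 30*(-19) = -570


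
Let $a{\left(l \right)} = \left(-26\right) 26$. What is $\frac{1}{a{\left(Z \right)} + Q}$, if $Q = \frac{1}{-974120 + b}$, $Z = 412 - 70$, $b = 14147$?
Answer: $- \frac{959973}{648941749} \approx -0.0014793$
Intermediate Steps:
$Z = 342$
$a{\left(l \right)} = -676$
$Q = - \frac{1}{959973}$ ($Q = \frac{1}{-974120 + 14147} = \frac{1}{-959973} = - \frac{1}{959973} \approx -1.0417 \cdot 10^{-6}$)
$\frac{1}{a{\left(Z \right)} + Q} = \frac{1}{-676 - \frac{1}{959973}} = \frac{1}{- \frac{648941749}{959973}} = - \frac{959973}{648941749}$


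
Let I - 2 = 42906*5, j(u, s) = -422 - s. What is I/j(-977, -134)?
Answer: -53633/72 ≈ -744.90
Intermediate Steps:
I = 214532 (I = 2 + 42906*5 = 2 + 214530 = 214532)
I/j(-977, -134) = 214532/(-422 - 1*(-134)) = 214532/(-422 + 134) = 214532/(-288) = 214532*(-1/288) = -53633/72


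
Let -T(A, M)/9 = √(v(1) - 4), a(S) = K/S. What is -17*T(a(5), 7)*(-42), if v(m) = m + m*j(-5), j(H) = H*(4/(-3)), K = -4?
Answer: -2142*√33 ≈ -12305.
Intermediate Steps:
j(H) = -4*H/3 (j(H) = H*(4*(-⅓)) = H*(-4/3) = -4*H/3)
a(S) = -4/S
v(m) = 23*m/3 (v(m) = m + m*(-4/3*(-5)) = m + m*(20/3) = m + 20*m/3 = 23*m/3)
T(A, M) = -3*√33 (T(A, M) = -9*√((23/3)*1 - 4) = -9*√(23/3 - 4) = -3*√33)
-17*T(a(5), 7)*(-42) = -(-51)*√33*(-42) = (51*√33)*(-42) = -2142*√33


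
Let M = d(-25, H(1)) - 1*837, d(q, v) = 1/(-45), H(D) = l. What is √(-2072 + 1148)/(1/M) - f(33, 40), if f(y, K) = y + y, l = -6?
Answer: -66 - 75332*I*√231/45 ≈ -66.0 - 25443.0*I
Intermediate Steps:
f(y, K) = 2*y
H(D) = -6
d(q, v) = -1/45
M = -37666/45 (M = -1/45 - 1*837 = -1/45 - 837 = -37666/45 ≈ -837.02)
√(-2072 + 1148)/(1/M) - f(33, 40) = √(-2072 + 1148)/(1/(-37666/45)) - 2*33 = √(-924)/(-45/37666) - 1*66 = (2*I*√231)*(-37666/45) - 66 = -75332*I*√231/45 - 66 = -66 - 75332*I*√231/45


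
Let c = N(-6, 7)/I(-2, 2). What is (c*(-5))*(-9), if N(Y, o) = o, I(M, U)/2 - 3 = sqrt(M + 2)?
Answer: 105/2 ≈ 52.500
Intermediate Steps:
I(M, U) = 6 + 2*sqrt(2 + M) (I(M, U) = 6 + 2*sqrt(M + 2) = 6 + 2*sqrt(2 + M))
c = 7/6 (c = 7/(6 + 2*sqrt(2 - 2)) = 7/(6 + 2*sqrt(0)) = 7/(6 + 2*0) = 7/(6 + 0) = 7/6 ≈ 1.1667)
(c*(-5))*(-9) = ((7/6)*(-5))*(-9) = -35/6*(-9) = 105/2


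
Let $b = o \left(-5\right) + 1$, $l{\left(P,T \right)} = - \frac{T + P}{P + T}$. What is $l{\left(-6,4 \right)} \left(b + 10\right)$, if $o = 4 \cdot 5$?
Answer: $89$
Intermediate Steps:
$l{\left(P,T \right)} = -1$ ($l{\left(P,T \right)} = - \frac{P + T}{P + T} = \left(-1\right) 1 = -1$)
$o = 20$
$b = -99$ ($b = 20 \left(-5\right) + 1 = -100 + 1 = -99$)
$l{\left(-6,4 \right)} \left(b + 10\right) = - (-99 + 10) = \left(-1\right) \left(-89\right) = 89$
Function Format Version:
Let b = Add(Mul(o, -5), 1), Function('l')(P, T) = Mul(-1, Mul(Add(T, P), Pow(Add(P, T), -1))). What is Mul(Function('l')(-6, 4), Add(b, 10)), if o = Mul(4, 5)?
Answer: 89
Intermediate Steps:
Function('l')(P, T) = -1 (Function('l')(P, T) = Mul(-1, Mul(Add(P, T), Pow(Add(P, T), -1))) = Mul(-1, 1) = -1)
o = 20
b = -99 (b = Add(Mul(20, -5), 1) = Add(-100, 1) = -99)
Mul(Function('l')(-6, 4), Add(b, 10)) = Mul(-1, Add(-99, 10)) = Mul(-1, -89) = 89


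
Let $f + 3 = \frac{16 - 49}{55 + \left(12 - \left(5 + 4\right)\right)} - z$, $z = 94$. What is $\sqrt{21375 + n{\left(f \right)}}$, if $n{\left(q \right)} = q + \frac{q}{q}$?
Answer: $\frac{\sqrt{71580642}}{58} \approx 145.87$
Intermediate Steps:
$f = - \frac{5659}{58}$ ($f = -3 - \left(94 - \frac{16 - 49}{55 + \left(12 - \left(5 + 4\right)\right)}\right) = -3 - \left(94 + \frac{33}{55 + \left(12 - 9\right)}\right) = -3 - \left(94 + \frac{33}{55 + 3}\right) = -3 - \left(94 + \frac{33}{58}\right) = -3 - \frac{5485}{58} = - \frac{5659}{58} \approx -97.569$)
$n{\left(q \right)} = 1 + q$ ($n{\left(q \right)} = q + 1 = 1 + q$)
$\sqrt{21375 + n{\left(f \right)}} = \sqrt{21375 + \left(1 - \frac{5659}{58}\right)} = \sqrt{21375 - \frac{5601}{58}} = \sqrt{\frac{1234149}{58}} = \frac{\sqrt{71580642}}{58}$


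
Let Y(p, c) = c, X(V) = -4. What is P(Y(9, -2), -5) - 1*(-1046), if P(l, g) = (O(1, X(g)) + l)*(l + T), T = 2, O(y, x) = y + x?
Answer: 1046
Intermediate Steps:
O(y, x) = x + y
P(l, g) = (-3 + l)*(2 + l) (P(l, g) = ((-4 + 1) + l)*(l + 2) = (-3 + l)*(2 + l))
P(Y(9, -2), -5) - 1*(-1046) = (-6 + (-2)**2 - 1*(-2)) - 1*(-1046) = (-6 + 4 + 2) + 1046 = 0 + 1046 = 1046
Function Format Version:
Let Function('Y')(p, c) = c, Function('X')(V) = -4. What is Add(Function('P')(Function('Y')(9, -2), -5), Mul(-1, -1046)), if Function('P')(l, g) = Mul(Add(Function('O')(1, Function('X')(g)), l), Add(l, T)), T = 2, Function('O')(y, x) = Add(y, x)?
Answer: 1046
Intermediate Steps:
Function('O')(y, x) = Add(x, y)
Function('P')(l, g) = Mul(Add(-3, l), Add(2, l)) (Function('P')(l, g) = Mul(Add(Add(-4, 1), l), Add(l, 2)) = Mul(Add(-3, l), Add(2, l)))
Add(Function('P')(Function('Y')(9, -2), -5), Mul(-1, -1046)) = Add(Add(-6, Pow(-2, 2), Mul(-1, -2)), Mul(-1, -1046)) = Add(Add(-6, 4, 2), 1046) = Add(0, 1046) = 1046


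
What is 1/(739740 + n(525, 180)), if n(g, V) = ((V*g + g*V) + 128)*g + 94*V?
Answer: 1/100048860 ≈ 9.9951e-9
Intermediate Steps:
n(g, V) = 94*V + g*(128 + 2*V*g) (n(g, V) = ((V*g + V*g) + 128)*g + 94*V = (2*V*g + 128)*g + 94*V = (128 + 2*V*g)*g + 94*V = g*(128 + 2*V*g) + 94*V = 94*V + g*(128 + 2*V*g))
1/(739740 + n(525, 180)) = 1/(739740 + (94*180 + 128*525 + 2*180*525**2)) = 1/(739740 + (16920 + 67200 + 2*180*275625)) = 1/(739740 + (16920 + 67200 + 99225000)) = 1/(739740 + 99309120) = 1/100048860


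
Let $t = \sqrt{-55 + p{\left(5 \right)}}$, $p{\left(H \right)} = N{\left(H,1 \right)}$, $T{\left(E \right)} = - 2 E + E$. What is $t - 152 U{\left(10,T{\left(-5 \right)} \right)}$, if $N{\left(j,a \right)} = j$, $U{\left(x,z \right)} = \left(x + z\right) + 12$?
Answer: $-4104 + 5 i \sqrt{2} \approx -4104.0 + 7.0711 i$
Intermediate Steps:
$T{\left(E \right)} = - E$
$U{\left(x,z \right)} = 12 + x + z$
$p{\left(H \right)} = H$
$t = 5 i \sqrt{2}$ ($t = \sqrt{-55 + 5} = \sqrt{-50} = 5 i \sqrt{2} \approx 7.0711 i$)
$t - 152 U{\left(10,T{\left(-5 \right)} \right)} = 5 i \sqrt{2} - 152 \left(12 + 10 - -5\right) = 5 i \sqrt{2} - 152 \left(12 + 10 + 5\right) = 5 i \sqrt{2} - 4104 = -4104 + 5 i \sqrt{2}$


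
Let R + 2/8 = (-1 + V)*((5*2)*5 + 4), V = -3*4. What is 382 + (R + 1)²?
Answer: 7874137/16 ≈ 4.9213e+5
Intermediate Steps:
V = -12
R = -2809/4 (R = -¼ + (-1 - 12)*((5*2)*5 + 4) = -¼ - 13*(10*5 + 4) = -¼ - 13*(50 + 4) = -¼ - 13*54 = -¼ - 702 = -2809/4 ≈ -702.25)
382 + (R + 1)² = 382 + (-2809/4 + 1)² = 382 + (-2805/4)² = 382 + 7868025/16 = 7874137/16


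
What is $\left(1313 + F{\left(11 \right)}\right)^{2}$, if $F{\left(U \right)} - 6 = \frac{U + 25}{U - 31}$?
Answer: $\frac{43375396}{25} \approx 1.735 \cdot 10^{6}$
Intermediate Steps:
$F{\left(U \right)} = 6 + \frac{25 + U}{-31 + U}$ ($F{\left(U \right)} = 6 + \frac{U + 25}{U - 31} = 6 + \frac{25 + U}{-31 + U}$)
$\left(1313 + F{\left(11 \right)}\right)^{2} = \left(1313 + \frac{7 \left(-23 + 11\right)}{-31 + 11}\right)^{2} = \left(1313 + 7 \frac{1}{-20} \left(-12\right)\right)^{2} = \left(1313 + 7 \left(- \frac{1}{20}\right) \left(-12\right)\right)^{2} = \left(1313 + \frac{21}{5}\right)^{2} = \left(\frac{6586}{5}\right)^{2} = \frac{43375396}{25}$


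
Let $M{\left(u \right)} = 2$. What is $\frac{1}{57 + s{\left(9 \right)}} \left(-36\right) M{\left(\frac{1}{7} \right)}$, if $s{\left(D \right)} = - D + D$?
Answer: $- \frac{24}{19} \approx -1.2632$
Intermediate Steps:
$s{\left(D \right)} = 0$
$\frac{1}{57 + s{\left(9 \right)}} \left(-36\right) M{\left(\frac{1}{7} \right)} = \frac{1}{57 + 0} \left(-36\right) 2 = \frac{1}{57} \left(-36\right) 2 = \left(- \frac{12}{19}\right) 2 = - \frac{24}{19}$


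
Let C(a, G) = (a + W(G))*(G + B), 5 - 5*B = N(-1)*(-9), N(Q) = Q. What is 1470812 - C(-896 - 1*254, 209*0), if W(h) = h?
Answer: 1469892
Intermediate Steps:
B = -4/5 (B = 1 - (-1)*(-9)/5 = 1 - 1/5*9 = 1 - 9/5 = -4/5 ≈ -0.80000)
C(a, G) = (-4/5 + G)*(G + a) (C(a, G) = (a + G)*(G - 4/5) = (G + a)*(-4/5 + G) = (-4/5 + G)*(G + a))
1470812 - C(-896 - 1*254, 209*0) = 1470812 - ((209*0)**2 - 836*0/5 - 4*(-896 - 1*254)/5 + (209*0)*(-896 - 1*254)) = 1470812 - (0**2 - 4/5*0 - 4*(-896 - 254)/5 + 0*(-896 - 254)) = 1470812 - (0 + 0 - 4/5*(-1150) + 0*(-1150)) = 1470812 - (0 + 0 + 920 + 0) = 1470812 - 1*920 = 1470812 - 920 = 1469892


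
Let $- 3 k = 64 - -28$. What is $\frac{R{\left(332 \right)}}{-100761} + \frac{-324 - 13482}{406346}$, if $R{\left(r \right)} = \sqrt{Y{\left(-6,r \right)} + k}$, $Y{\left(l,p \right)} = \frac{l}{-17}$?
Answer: $- \frac{6903}{203173} - \frac{i \sqrt{78846}}{5138811} \approx -0.033976 - 5.4642 \cdot 10^{-5} i$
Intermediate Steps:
$Y{\left(l,p \right)} = - \frac{l}{17}$ ($Y{\left(l,p \right)} = l \left(- \frac{1}{17}\right) = - \frac{l}{17}$)
$k = - \frac{92}{3}$ ($k = - \frac{64 - -28}{3} = - \frac{64 + 28}{3} = \left(- \frac{1}{3}\right) 92 = - \frac{92}{3} \approx -30.667$)
$R{\left(r \right)} = \frac{i \sqrt{78846}}{51}$ ($R{\left(r \right)} = \sqrt{\left(- \frac{1}{17}\right) \left(-6\right) - \frac{92}{3}} = \sqrt{\frac{6}{17} - \frac{92}{3}} = \sqrt{- \frac{1546}{51}} = \frac{i \sqrt{78846}}{51}$)
$\frac{R{\left(332 \right)}}{-100761} + \frac{-324 - 13482}{406346} = \frac{\frac{1}{51} i \sqrt{78846}}{-100761} + \frac{-324 - 13482}{406346} = \frac{i \sqrt{78846}}{51} \left(- \frac{1}{100761}\right) + \left(-324 - 13482\right) \frac{1}{406346} = - \frac{i \sqrt{78846}}{5138811} - \frac{6903}{203173} = - \frac{6903}{203173} - \frac{i \sqrt{78846}}{5138811}$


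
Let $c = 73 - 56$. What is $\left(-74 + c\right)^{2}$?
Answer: $3249$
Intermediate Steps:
$c = 17$
$\left(-74 + c\right)^{2} = \left(-74 + 17\right)^{2} = \left(-57\right)^{2} = 3249$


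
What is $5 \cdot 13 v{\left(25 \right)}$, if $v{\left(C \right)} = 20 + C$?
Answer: $2925$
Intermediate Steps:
$5 \cdot 13 v{\left(25 \right)} = 5 \cdot 13 \left(20 + 25\right) = 65 \cdot 45 = 2925$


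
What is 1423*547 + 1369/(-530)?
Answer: 412540561/530 ≈ 7.7838e+5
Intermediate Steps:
1423*547 + 1369/(-530) = 778381 + 1369*(-1/530) = 778381 - 1369/530 = 412540561/530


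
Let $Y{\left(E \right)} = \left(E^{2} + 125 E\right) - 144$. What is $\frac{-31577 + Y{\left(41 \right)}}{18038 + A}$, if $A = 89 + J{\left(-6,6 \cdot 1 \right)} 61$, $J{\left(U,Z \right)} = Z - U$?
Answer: $- \frac{24915}{18859} \approx -1.3211$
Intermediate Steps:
$A = 821$ ($A = 89 + \left(6 \cdot 1 - -6\right) 61 = 89 + \left(6 + 6\right) 61 = 89 + 12 \cdot 61 = 89 + 732 = 821$)
$Y{\left(E \right)} = -144 + E^{2} + 125 E$
$\frac{-31577 + Y{\left(41 \right)}}{18038 + A} = \frac{-31577 + \left(-144 + 41^{2} + 125 \cdot 41\right)}{18038 + 821} = \frac{-31577 + \left(-144 + 1681 + 5125\right)}{18859} = \left(-31577 + 6662\right) \frac{1}{18859} = \left(-24915\right) \frac{1}{18859} = - \frac{24915}{18859}$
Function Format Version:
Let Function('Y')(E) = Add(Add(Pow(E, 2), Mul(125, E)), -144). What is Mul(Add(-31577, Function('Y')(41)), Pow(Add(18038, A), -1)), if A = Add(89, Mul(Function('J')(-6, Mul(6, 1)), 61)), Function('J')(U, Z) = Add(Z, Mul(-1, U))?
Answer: Rational(-24915, 18859) ≈ -1.3211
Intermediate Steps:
A = 821 (A = Add(89, Mul(Add(Mul(6, 1), Mul(-1, -6)), 61)) = Add(89, Mul(Add(6, 6), 61)) = Add(89, Mul(12, 61)) = Add(89, 732) = 821)
Function('Y')(E) = Add(-144, Pow(E, 2), Mul(125, E))
Mul(Add(-31577, Function('Y')(41)), Pow(Add(18038, A), -1)) = Mul(Add(-31577, Add(-144, Pow(41, 2), Mul(125, 41))), Pow(Add(18038, 821), -1)) = Mul(Add(-31577, Add(-144, 1681, 5125)), Pow(18859, -1)) = Mul(Add(-31577, 6662), Rational(1, 18859)) = Mul(-24915, Rational(1, 18859)) = Rational(-24915, 18859)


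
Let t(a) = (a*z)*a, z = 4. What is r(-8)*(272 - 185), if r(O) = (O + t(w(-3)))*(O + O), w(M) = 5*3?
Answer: -1241664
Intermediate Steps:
w(M) = 15
t(a) = 4*a² (t(a) = (a*4)*a = (4*a)*a = 4*a²)
r(O) = 2*O*(900 + O) (r(O) = (O + 4*15²)*(O + O) = (O + 4*225)*(2*O) = (O + 900)*(2*O) = (900 + O)*(2*O) = 2*O*(900 + O))
r(-8)*(272 - 185) = (2*(-8)*(900 - 8))*(272 - 185) = (2*(-8)*892)*87 = -14272*87 = -1241664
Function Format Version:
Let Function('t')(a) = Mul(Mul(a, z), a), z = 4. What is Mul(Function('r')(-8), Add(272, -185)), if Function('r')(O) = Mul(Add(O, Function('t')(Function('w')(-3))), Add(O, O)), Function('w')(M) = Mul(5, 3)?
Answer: -1241664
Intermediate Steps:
Function('w')(M) = 15
Function('t')(a) = Mul(4, Pow(a, 2)) (Function('t')(a) = Mul(Mul(a, 4), a) = Mul(Mul(4, a), a) = Mul(4, Pow(a, 2)))
Function('r')(O) = Mul(2, O, Add(900, O)) (Function('r')(O) = Mul(Add(O, Mul(4, Pow(15, 2))), Add(O, O)) = Mul(Add(O, Mul(4, 225)), Mul(2, O)) = Mul(Add(O, 900), Mul(2, O)) = Mul(Add(900, O), Mul(2, O)) = Mul(2, O, Add(900, O)))
Mul(Function('r')(-8), Add(272, -185)) = Mul(Mul(2, -8, Add(900, -8)), Add(272, -185)) = Mul(Mul(2, -8, 892), 87) = Mul(-14272, 87) = -1241664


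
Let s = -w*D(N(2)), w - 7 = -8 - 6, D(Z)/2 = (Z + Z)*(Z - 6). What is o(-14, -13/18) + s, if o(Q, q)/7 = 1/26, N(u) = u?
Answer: -5817/26 ≈ -223.73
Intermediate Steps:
D(Z) = 4*Z*(-6 + Z) (D(Z) = 2*((Z + Z)*(Z - 6)) = 2*((2*Z)*(-6 + Z)) = 2*(2*Z*(-6 + Z)) = 4*Z*(-6 + Z))
w = -7 (w = 7 + (-8 - 6) = 7 - 14 = -7)
o(Q, q) = 7/26
s = -224 (s = -(-7)*4*2*(-6 + 2) = -(-7)*4*2*(-4) = -(-7)*(-32) = -1*224 = -224)
o(-14, -13/18) + s = 7/26 - 224 = -5817/26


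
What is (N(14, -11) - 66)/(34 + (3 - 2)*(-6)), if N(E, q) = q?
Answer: -11/4 ≈ -2.7500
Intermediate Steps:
(N(14, -11) - 66)/(34 + (3 - 2)*(-6)) = (-11 - 66)/(34 + (3 - 2)*(-6)) = -77/(34 + 1*(-6)) = -77/(34 - 6) = -77/28 = -77*1/28 = -11/4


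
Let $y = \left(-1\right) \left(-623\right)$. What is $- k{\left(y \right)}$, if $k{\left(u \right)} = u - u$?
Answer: $0$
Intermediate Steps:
$y = 623$
$k{\left(u \right)} = 0$
$- k{\left(y \right)} = \left(-1\right) 0 = 0$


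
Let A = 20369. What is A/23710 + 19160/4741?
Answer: 550853029/112409110 ≈ 4.9004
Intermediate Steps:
A/23710 + 19160/4741 = 20369/23710 + 19160/4741 = 550853029/112409110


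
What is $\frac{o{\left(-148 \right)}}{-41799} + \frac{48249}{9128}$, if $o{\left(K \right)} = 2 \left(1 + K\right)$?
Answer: $\frac{673147861}{127180424} \approx 5.2929$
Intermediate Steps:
$o{\left(K \right)} = 2 + 2 K$
$\frac{o{\left(-148 \right)}}{-41799} + \frac{48249}{9128} = \frac{2 + 2 \left(-148\right)}{-41799} + \frac{48249}{9128} = \left(2 - 296\right) \left(- \frac{1}{41799}\right) + 48249 \cdot \frac{1}{9128} = \left(-294\right) \left(- \frac{1}{41799}\right) + \frac{48249}{9128} = \frac{98}{13933} + \frac{48249}{9128} = \frac{673147861}{127180424}$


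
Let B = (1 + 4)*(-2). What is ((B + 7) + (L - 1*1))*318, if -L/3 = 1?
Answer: -2226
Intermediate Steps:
B = -10 (B = 5*(-2) = -10)
L = -3 (L = -3*1 = -3)
((B + 7) + (L - 1*1))*318 = ((-10 + 7) + (-3 - 1*1))*318 = (-3 + (-3 - 1))*318 = (-3 - 4)*318 = -7*318 = -2226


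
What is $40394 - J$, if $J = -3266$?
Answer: $43660$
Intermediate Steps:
$40394 - J = 40394 - -3266 = 40394 + 3266 = 43660$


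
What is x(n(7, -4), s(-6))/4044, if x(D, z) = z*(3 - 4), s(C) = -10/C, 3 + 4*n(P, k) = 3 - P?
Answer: -5/12132 ≈ -0.00041213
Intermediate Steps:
n(P, k) = -P/4 (n(P, k) = -¾ + (3 - P)/4 = -¾ + (¾ - P/4) = -P/4)
x(D, z) = -z (x(D, z) = z*(-1) = -z)
x(n(7, -4), s(-6))/4044 = -(-10)/(-6)/4044 = -(-10)*(-1)/6*(1/4044) = -1*5/3*(1/4044) = -5/3*1/4044 = -5/12132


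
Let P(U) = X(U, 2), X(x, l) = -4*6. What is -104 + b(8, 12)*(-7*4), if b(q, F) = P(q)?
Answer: 568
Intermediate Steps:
X(x, l) = -24
P(U) = -24
b(q, F) = -24
-104 + b(8, 12)*(-7*4) = -104 - (-168)*4 = -104 - 24*(-28) = -104 + 672 = 568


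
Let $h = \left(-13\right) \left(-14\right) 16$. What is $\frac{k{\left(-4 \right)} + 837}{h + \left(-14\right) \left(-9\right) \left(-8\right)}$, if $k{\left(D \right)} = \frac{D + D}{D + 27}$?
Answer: $\frac{2749}{6256} \approx 0.43942$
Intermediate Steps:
$h = 2912$ ($h = 182 \cdot 16 = 2912$)
$k{\left(D \right)} = \frac{2 D}{27 + D}$
$\frac{k{\left(-4 \right)} + 837}{h + \left(-14\right) \left(-9\right) \left(-8\right)} = \frac{2 \left(-4\right) \frac{1}{27 - 4} + 837}{2912 + \left(-14\right) \left(-9\right) \left(-8\right)} = \frac{2 \left(-4\right) \frac{1}{23} + 837}{2912 + 126 \left(-8\right)} = \frac{2 \left(-4\right) \frac{1}{23} + 837}{2912 - 1008} = \frac{- \frac{8}{23} + 837}{1904} = \frac{19243}{23} \cdot \frac{1}{1904} = \frac{2749}{6256}$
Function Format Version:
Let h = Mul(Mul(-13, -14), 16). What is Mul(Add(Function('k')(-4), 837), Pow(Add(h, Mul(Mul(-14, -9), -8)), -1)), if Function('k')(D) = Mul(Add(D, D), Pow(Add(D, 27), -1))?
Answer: Rational(2749, 6256) ≈ 0.43942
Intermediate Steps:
h = 2912 (h = Mul(182, 16) = 2912)
Function('k')(D) = Mul(2, D, Pow(Add(27, D), -1)) (Function('k')(D) = Mul(Mul(2, D), Pow(Add(27, D), -1)) = Mul(2, D, Pow(Add(27, D), -1)))
Mul(Add(Function('k')(-4), 837), Pow(Add(h, Mul(Mul(-14, -9), -8)), -1)) = Mul(Add(Mul(2, -4, Pow(Add(27, -4), -1)), 837), Pow(Add(2912, Mul(Mul(-14, -9), -8)), -1)) = Mul(Add(Mul(2, -4, Pow(23, -1)), 837), Pow(Add(2912, Mul(126, -8)), -1)) = Mul(Add(Mul(2, -4, Rational(1, 23)), 837), Pow(Add(2912, -1008), -1)) = Mul(Add(Rational(-8, 23), 837), Pow(1904, -1)) = Mul(Rational(19243, 23), Rational(1, 1904)) = Rational(2749, 6256)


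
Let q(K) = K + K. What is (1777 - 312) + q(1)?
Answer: 1467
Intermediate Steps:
q(K) = 2*K
(1777 - 312) + q(1) = (1777 - 312) + 2*1 = 1465 + 2 = 1467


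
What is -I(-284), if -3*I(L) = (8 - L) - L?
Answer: 192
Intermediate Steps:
I(L) = -8/3 + 2*L/3 (I(L) = -((8 - L) - L)/3 = -(8 - 2*L)/3 = -8/3 + 2*L/3)
-I(-284) = -(-8/3 + (2/3)*(-284)) = -(-8/3 - 568/3) = -1*(-192) = 192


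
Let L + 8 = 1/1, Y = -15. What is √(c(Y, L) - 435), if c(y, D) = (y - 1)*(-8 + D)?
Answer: I*√195 ≈ 13.964*I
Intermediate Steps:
L = -7 (L = -8 + 1/1 = -8 + 1 = -7)
c(y, D) = (-1 + y)*(-8 + D)
√(c(Y, L) - 435) = √((8 - 1*(-7) - 8*(-15) - 7*(-15)) - 435) = √((8 + 7 + 120 + 105) - 435) = √(240 - 435) = √(-195) = I*√195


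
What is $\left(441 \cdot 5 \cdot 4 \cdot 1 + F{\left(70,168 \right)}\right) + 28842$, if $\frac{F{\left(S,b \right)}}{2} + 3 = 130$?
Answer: $37916$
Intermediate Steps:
$F{\left(S,b \right)} = 254$ ($F{\left(S,b \right)} = -6 + 2 \cdot 130 = -6 + 260 = 254$)
$\left(441 \cdot 5 \cdot 4 \cdot 1 + F{\left(70,168 \right)}\right) + 28842 = \left(441 \cdot 5 \cdot 4 \cdot 1 + 254\right) + 28842 = \left(441 \cdot 20 \cdot 1 + 254\right) + 28842 = \left(441 \cdot 20 + 254\right) + 28842 = \left(8820 + 254\right) + 28842 = 9074 + 28842 = 37916$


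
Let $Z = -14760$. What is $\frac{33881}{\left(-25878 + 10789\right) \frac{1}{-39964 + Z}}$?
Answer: $\frac{1854103844}{15089} \approx 1.2288 \cdot 10^{5}$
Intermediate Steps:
$\frac{33881}{\left(-25878 + 10789\right) \frac{1}{-39964 + Z}} = \frac{33881}{\left(-25878 + 10789\right) \frac{1}{-39964 - 14760}} = \frac{33881}{\left(-15089\right) \frac{1}{-54724}} = \frac{33881}{\left(-15089\right) \left(- \frac{1}{54724}\right)} = \frac{33881}{\frac{15089}{54724}} = 33881 \cdot \frac{54724}{15089} = \frac{1854103844}{15089}$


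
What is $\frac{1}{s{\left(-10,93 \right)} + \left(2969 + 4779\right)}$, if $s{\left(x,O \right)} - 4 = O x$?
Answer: $\frac{1}{6822} \approx 0.00014658$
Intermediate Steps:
$s{\left(x,O \right)} = 4 + O x$
$\frac{1}{s{\left(-10,93 \right)} + \left(2969 + 4779\right)} = \frac{1}{\left(4 + 93 \left(-10\right)\right) + \left(2969 + 4779\right)} = \frac{1}{\left(4 - 930\right) + 7748} = \frac{1}{-926 + 7748} = \frac{1}{6822}$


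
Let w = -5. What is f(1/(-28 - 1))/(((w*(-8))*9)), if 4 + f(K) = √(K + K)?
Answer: -1/90 + I*√58/10440 ≈ -0.011111 + 0.00072948*I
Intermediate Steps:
f(K) = -4 + √2*√K (f(K) = -4 + √(K + K) = -4 + √(2*K) = -4 + √2*√K)
f(1/(-28 - 1))/(((w*(-8))*9)) = (-4 + √2*√(1/(-28 - 1)))/((-5*(-8)*9)) = (-4 + √2*√(1/(-29)))/((40*9)) = (-4 + √2*√(-1/29))/360 = (-4 + √2*(I*√29/29))*(1/360) = (-4 + I*√58/29)*(1/360) = -1/90 + I*√58/10440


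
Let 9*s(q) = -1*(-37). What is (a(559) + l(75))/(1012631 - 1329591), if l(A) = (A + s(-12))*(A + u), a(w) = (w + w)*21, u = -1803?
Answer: 56613/158480 ≈ 0.35722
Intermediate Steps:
s(q) = 37/9 (s(q) = (-1*(-37))/9 = (1/9)*37 = 37/9)
a(w) = 42*w (a(w) = (2*w)*21 = 42*w)
l(A) = (-1803 + A)*(37/9 + A) (l(A) = (A + 37/9)*(A - 1803) = (37/9 + A)*(-1803 + A) = (-1803 + A)*(37/9 + A))
(a(559) + l(75))/(1012631 - 1329591) = (42*559 + (-22237/3 + 75**2 - 16190/9*75))/(1012631 - 1329591) = (23478 + (-22237/3 + 5625 - 404750/3))/(-316960) = (23478 - 136704)*(-1/316960) = -113226*(-1/316960) = 56613/158480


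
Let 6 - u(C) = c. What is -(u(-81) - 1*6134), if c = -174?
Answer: 5954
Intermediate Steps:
u(C) = 180 (u(C) = 6 - 1*(-174) = 6 + 174 = 180)
-(u(-81) - 1*6134) = -(180 - 1*6134) = -(180 - 6134) = -1*(-5954) = 5954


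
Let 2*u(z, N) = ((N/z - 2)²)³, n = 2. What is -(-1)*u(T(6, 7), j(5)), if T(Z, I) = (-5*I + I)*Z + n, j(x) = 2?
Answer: 21691961596369/653880746738 ≈ 33.174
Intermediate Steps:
T(Z, I) = 2 - 4*I*Z (T(Z, I) = (-5*I + I)*Z + 2 = (-4*I)*Z + 2 = -4*I*Z + 2 = 2 - 4*I*Z)
u(z, N) = (-2 + N/z)⁶/2 (u(z, N) = ((N/z - 2)²)³/2 = ((-2 + N/z)²)³/2 = (-2 + N/z)⁶/2)
-(-1)*u(T(6, 7), j(5)) = -(-1)*(2 - 2*(2 - 4*7*6))⁶/(2*(2 - 4*7*6)⁶) = -(-1)*(2 - 2*(2 - 168))⁶/(2*(2 - 168)⁶) = -(-1)*(½)*(2 - 2*(-166))⁶/(-166)⁶ = -(-1)*(½)*(1/20924183895616)*(2 + 332)⁶ = -(-1)*(½)*(1/20924183895616)*334⁶ = -(-1)*(½)*(1/20924183895616)*1388285542167616 = -(-1)*21691961596369/653880746738 = -1*(-21691961596369/653880746738) = 21691961596369/653880746738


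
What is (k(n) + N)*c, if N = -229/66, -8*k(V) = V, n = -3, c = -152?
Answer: 15523/33 ≈ 470.39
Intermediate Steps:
k(V) = -V/8
N = -229/66 (N = -229*1/66 = -229/66 ≈ -3.4697)
(k(n) + N)*c = (-1/8*(-3) - 229/66)*(-152) = (3/8 - 229/66)*(-152) = -817/264*(-152) = 15523/33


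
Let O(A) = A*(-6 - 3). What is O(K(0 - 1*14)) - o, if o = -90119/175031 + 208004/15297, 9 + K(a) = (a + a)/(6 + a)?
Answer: 195010275931/5354898414 ≈ 36.417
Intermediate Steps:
K(a) = -9 + 2*a/(6 + a) (K(a) = -9 + (a + a)/(6 + a) = -9 + (2*a)/(6 + a) = -9 + 2*a/(6 + a))
O(A) = -9*A (O(A) = A*(-9) = -9*A)
o = 35028597781/2677449207 (o = -90119*1/175031 + 208004*(1/15297) = -90119/175031 + 208004/15297 = 35028597781/2677449207 ≈ 13.083)
O(K(0 - 1*14)) - o = -9*(-54 - 7*(0 - 1*14))/(6 + (0 - 1*14)) - 1*35028597781/2677449207 = -9*(-54 - 7*(0 - 14))/(6 + (0 - 14)) - 35028597781/2677449207 = -9*(-54 - 7*(-14))/(6 - 14) - 35028597781/2677449207 = -9*(-54 + 98)/(-8) - 35028597781/2677449207 = -(-9)*44/8 - 35028597781/2677449207 = -9*(-11/2) - 35028597781/2677449207 = 99/2 - 35028597781/2677449207 = 195010275931/5354898414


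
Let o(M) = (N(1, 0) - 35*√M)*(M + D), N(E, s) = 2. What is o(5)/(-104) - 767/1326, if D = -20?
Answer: -769/2652 - 525*√5/104 ≈ -11.578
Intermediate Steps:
o(M) = (-20 + M)*(2 - 35*√M) (o(M) = (2 - 35*√M)*(M - 20) = (2 - 35*√M)*(-20 + M) = (-20 + M)*(2 - 35*√M))
o(5)/(-104) - 767/1326 = (-40 - 175*√5 + 2*5 + 700*√5)/(-104) - 767/1326 = (-40 - 175*√5 + 10 + 700*√5)*(-1/104) - 767*1/1326 = (-40 - 175*√5 + 10 + 700*√5)*(-1/104) - 59/102 = (-30 + 525*√5)*(-1/104) - 59/102 = (15/52 - 525*√5/104) - 59/102 = -769/2652 - 525*√5/104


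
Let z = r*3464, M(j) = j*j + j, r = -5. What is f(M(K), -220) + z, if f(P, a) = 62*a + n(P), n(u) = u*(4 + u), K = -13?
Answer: -6000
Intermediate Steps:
M(j) = j + j**2 (M(j) = j**2 + j = j + j**2)
f(P, a) = 62*a + P*(4 + P)
z = -17320 (z = -5*3464 = -17320)
f(M(K), -220) + z = (62*(-220) + (-13*(1 - 13))*(4 - 13*(1 - 13))) - 17320 = (-13640 + (-13*(-12))*(4 - 13*(-12))) - 17320 = (-13640 + 156*(4 + 156)) - 17320 = (-13640 + 156*160) - 17320 = (-13640 + 24960) - 17320 = 11320 - 17320 = -6000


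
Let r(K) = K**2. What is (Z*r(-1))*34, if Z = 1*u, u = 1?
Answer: 34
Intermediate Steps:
Z = 1 (Z = 1*1 = 1)
(Z*r(-1))*34 = (1*(-1)**2)*34 = (1*1)*34 = 1*34 = 34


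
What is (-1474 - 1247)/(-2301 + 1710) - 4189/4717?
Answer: 3453086/929249 ≈ 3.7160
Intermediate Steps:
(-1474 - 1247)/(-2301 + 1710) - 4189/4717 = -2721/(-591) - 4189*1/4717 = -2721*(-1/591) - 4189/4717 = 907/197 - 4189/4717 = 3453086/929249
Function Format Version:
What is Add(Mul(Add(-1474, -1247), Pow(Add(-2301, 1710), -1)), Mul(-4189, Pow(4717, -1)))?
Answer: Rational(3453086, 929249) ≈ 3.7160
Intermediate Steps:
Add(Mul(Add(-1474, -1247), Pow(Add(-2301, 1710), -1)), Mul(-4189, Pow(4717, -1))) = Add(Mul(-2721, Pow(-591, -1)), Mul(-4189, Rational(1, 4717))) = Add(Mul(-2721, Rational(-1, 591)), Rational(-4189, 4717)) = Add(Rational(907, 197), Rational(-4189, 4717)) = Rational(3453086, 929249)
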